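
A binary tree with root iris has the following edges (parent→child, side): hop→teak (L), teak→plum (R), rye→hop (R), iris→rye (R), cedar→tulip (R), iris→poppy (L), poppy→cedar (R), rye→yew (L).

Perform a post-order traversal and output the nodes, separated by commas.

tulip, cedar, poppy, yew, plum, teak, hop, rye, iris

Post-order visits the left subtree, then the right subtree, then the node.
At iris: go left to poppy.
  At poppy: no left child.
  At poppy: go right to cedar.
    At cedar: no left child.
    At cedar: go right to tulip.
      tulip is a leaf — visit tulip.
    Visit cedar.
  Visit poppy.
At iris: go right to rye.
  At rye: go left to yew.
    yew is a leaf — visit yew.
  At rye: go right to hop.
    At hop: go left to teak.
      At teak: no left child.
      At teak: go right to plum.
        plum is a leaf — visit plum.
      Visit teak.
    At hop: no right child.
    Visit hop.
  Visit rye.
Visit iris.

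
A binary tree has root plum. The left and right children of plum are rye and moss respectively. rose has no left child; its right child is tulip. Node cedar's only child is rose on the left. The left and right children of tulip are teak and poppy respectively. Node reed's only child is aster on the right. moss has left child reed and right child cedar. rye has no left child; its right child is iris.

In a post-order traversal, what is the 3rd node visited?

aster

Post-order visits the left subtree, then the right subtree, then the node.
At plum: go left to rye.
  At rye: no left child.
  At rye: go right to iris.
    iris is a leaf — visit iris.
  Visit rye.
At plum: go right to moss.
  At moss: go left to reed.
    At reed: no left child.
    At reed: go right to aster.
      aster is a leaf — visit aster.
    Visit reed.
  At moss: go right to cedar.
    At cedar: go left to rose.
      At rose: no left child.
      At rose: go right to tulip.
        At tulip: go left to teak.
          teak is a leaf — visit teak.
        At tulip: go right to poppy.
          poppy is a leaf — visit poppy.
        Visit tulip.
      Visit rose.
    At cedar: no right child.
    Visit cedar.
  Visit moss.
Visit plum.
Full post-order sequence: iris, rye, aster, reed, teak, poppy, tulip, rose, cedar, moss, plum.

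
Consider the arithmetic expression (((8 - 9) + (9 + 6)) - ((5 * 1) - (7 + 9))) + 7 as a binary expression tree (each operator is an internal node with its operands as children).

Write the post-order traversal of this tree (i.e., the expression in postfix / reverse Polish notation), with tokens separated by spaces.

Post-order on an expression tree gives postfix notation: for each operator, emit left operand, right operand, then the operator.

8 9 - 9 6 + + 5 1 * 7 9 + - - 7 +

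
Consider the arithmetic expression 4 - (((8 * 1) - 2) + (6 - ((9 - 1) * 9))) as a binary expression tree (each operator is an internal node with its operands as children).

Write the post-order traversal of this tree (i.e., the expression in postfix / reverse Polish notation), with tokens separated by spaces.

Post-order on an expression tree gives postfix notation: for each operator, emit left operand, right operand, then the operator.

4 8 1 * 2 - 6 9 1 - 9 * - + -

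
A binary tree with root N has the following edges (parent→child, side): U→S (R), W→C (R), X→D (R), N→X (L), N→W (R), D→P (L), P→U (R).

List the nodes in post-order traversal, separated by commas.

S, U, P, D, X, C, W, N

Post-order visits the left subtree, then the right subtree, then the node.
At N: go left to X.
  At X: no left child.
  At X: go right to D.
    At D: go left to P.
      At P: no left child.
      At P: go right to U.
        At U: no left child.
        At U: go right to S.
          S is a leaf — visit S.
        Visit U.
      Visit P.
    At D: no right child.
    Visit D.
  Visit X.
At N: go right to W.
  At W: no left child.
  At W: go right to C.
    C is a leaf — visit C.
  Visit W.
Visit N.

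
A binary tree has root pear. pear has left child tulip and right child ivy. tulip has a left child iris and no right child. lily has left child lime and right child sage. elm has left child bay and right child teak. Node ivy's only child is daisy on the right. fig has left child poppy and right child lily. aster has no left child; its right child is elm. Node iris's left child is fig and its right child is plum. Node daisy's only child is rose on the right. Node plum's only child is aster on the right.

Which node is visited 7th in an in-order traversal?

In-order visits the left subtree, then the node, then the right subtree.
At pear: go left to tulip.
  At tulip: go left to iris.
    At iris: go left to fig.
      At fig: go left to poppy.
        poppy is a leaf — visit poppy.
      Visit fig.
      At fig: go right to lily.
        At lily: go left to lime.
          lime is a leaf — visit lime.
        Visit lily.
        At lily: go right to sage.
          sage is a leaf — visit sage.
    Visit iris.
    At iris: go right to plum.
      At plum: no left child.
      Visit plum.
      At plum: go right to aster.
        At aster: no left child.
        Visit aster.
        At aster: go right to elm.
          At elm: go left to bay.
            bay is a leaf — visit bay.
          Visit elm.
          At elm: go right to teak.
            teak is a leaf — visit teak.
  Visit tulip.
  At tulip: no right child.
Visit pear.
At pear: go right to ivy.
  At ivy: no left child.
  Visit ivy.
  At ivy: go right to daisy.
    At daisy: no left child.
    Visit daisy.
    At daisy: go right to rose.
      rose is a leaf — visit rose.
Full in-order sequence: poppy, fig, lime, lily, sage, iris, plum, aster, bay, elm, teak, tulip, pear, ivy, daisy, rose.

plum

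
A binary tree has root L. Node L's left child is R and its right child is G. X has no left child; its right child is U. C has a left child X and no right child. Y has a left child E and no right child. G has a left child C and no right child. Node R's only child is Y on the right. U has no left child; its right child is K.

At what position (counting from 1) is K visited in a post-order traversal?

Post-order visits the left subtree, then the right subtree, then the node.
At L: go left to R.
  At R: no left child.
  At R: go right to Y.
    At Y: go left to E.
      E is a leaf — visit E.
    At Y: no right child.
    Visit Y.
  Visit R.
At L: go right to G.
  At G: go left to C.
    At C: go left to X.
      At X: no left child.
      At X: go right to U.
        At U: no left child.
        At U: go right to K.
          K is a leaf — visit K.
        Visit U.
      Visit X.
    At C: no right child.
    Visit C.
  At G: no right child.
  Visit G.
Visit L.
Full post-order sequence: E, Y, R, K, U, X, C, G, L.

4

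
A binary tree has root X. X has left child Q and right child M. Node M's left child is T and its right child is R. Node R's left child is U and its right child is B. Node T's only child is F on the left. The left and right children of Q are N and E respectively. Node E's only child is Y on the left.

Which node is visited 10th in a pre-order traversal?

U

Pre-order visits the node, then its left subtree, then its right subtree.
Visit X.
At X: go left to Q.
  Visit Q.
  At Q: go left to N.
    N is a leaf — visit N.
  At Q: go right to E.
    Visit E.
    At E: go left to Y.
      Y is a leaf — visit Y.
    At E: no right child.
At X: go right to M.
  Visit M.
  At M: go left to T.
    Visit T.
    At T: go left to F.
      F is a leaf — visit F.
    At T: no right child.
  At M: go right to R.
    Visit R.
    At R: go left to U.
      U is a leaf — visit U.
    At R: go right to B.
      B is a leaf — visit B.
Full pre-order sequence: X, Q, N, E, Y, M, T, F, R, U, B.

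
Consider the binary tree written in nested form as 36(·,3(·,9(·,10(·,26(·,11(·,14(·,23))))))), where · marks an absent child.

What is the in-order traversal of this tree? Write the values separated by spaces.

36 3 9 10 26 11 14 23

In-order visits the left subtree, then the node, then the right subtree.
At 36: no left child.
Visit 36.
At 36: go right to 3.
  At 3: no left child.
  Visit 3.
  At 3: go right to 9.
    At 9: no left child.
    Visit 9.
    At 9: go right to 10.
      At 10: no left child.
      Visit 10.
      At 10: go right to 26.
        At 26: no left child.
        Visit 26.
        At 26: go right to 11.
          At 11: no left child.
          Visit 11.
          At 11: go right to 14.
            At 14: no left child.
            Visit 14.
            At 14: go right to 23.
              23 is a leaf — visit 23.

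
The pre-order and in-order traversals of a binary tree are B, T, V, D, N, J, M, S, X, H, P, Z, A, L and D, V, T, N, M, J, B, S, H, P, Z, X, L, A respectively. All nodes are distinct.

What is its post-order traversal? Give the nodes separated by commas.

The first element of pre-order is the root; it splits in-order into left and right subtrees.
Root B: left subtree has 6 nodes {D, V, T, N, M, J}, right has 7 {S, H, P, Z, X, L, A}.
  Root T: left subtree has 2 nodes {D, V}, right has 3 {N, M, J}.
    Root V: left subtree has 1 node {D}, right has 0 { }.
    Root N: left subtree has 0 nodes { }, right has 2 {M, J}.
      Root J: left subtree has 1 node {M}, right has 0 { }.
  Root S: left subtree has 0 nodes { }, right has 6 {H, P, Z, X, L, A}.
    Root X: left subtree has 3 nodes {H, P, Z}, right has 2 {L, A}.
      Root H: left subtree has 0 nodes { }, right has 2 {P, Z}.
        Root P: left subtree has 0 nodes { }, right has 1 {Z}.
      Root A: left subtree has 1 node {L}, right has 0 { }.

D, V, M, J, N, T, Z, P, H, L, A, X, S, B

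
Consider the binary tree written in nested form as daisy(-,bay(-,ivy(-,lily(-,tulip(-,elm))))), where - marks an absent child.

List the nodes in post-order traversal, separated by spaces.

elm tulip lily ivy bay daisy

Post-order visits the left subtree, then the right subtree, then the node.
At daisy: no left child.
At daisy: go right to bay.
  At bay: no left child.
  At bay: go right to ivy.
    At ivy: no left child.
    At ivy: go right to lily.
      At lily: no left child.
      At lily: go right to tulip.
        At tulip: no left child.
        At tulip: go right to elm.
          elm is a leaf — visit elm.
        Visit tulip.
      Visit lily.
    Visit ivy.
  Visit bay.
Visit daisy.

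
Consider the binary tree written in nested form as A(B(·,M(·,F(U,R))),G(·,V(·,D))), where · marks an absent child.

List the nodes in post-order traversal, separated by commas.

U, R, F, M, B, D, V, G, A

Post-order visits the left subtree, then the right subtree, then the node.
At A: go left to B.
  At B: no left child.
  At B: go right to M.
    At M: no left child.
    At M: go right to F.
      At F: go left to U.
        U is a leaf — visit U.
      At F: go right to R.
        R is a leaf — visit R.
      Visit F.
    Visit M.
  Visit B.
At A: go right to G.
  At G: no left child.
  At G: go right to V.
    At V: no left child.
    At V: go right to D.
      D is a leaf — visit D.
    Visit V.
  Visit G.
Visit A.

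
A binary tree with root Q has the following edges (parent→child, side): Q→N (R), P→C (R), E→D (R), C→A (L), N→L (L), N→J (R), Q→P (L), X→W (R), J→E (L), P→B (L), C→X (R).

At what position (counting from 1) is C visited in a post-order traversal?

5

Post-order visits the left subtree, then the right subtree, then the node.
At Q: go left to P.
  At P: go left to B.
    B is a leaf — visit B.
  At P: go right to C.
    At C: go left to A.
      A is a leaf — visit A.
    At C: go right to X.
      At X: no left child.
      At X: go right to W.
        W is a leaf — visit W.
      Visit X.
    Visit C.
  Visit P.
At Q: go right to N.
  At N: go left to L.
    L is a leaf — visit L.
  At N: go right to J.
    At J: go left to E.
      At E: no left child.
      At E: go right to D.
        D is a leaf — visit D.
      Visit E.
    At J: no right child.
    Visit J.
  Visit N.
Visit Q.
Full post-order sequence: B, A, W, X, C, P, L, D, E, J, N, Q.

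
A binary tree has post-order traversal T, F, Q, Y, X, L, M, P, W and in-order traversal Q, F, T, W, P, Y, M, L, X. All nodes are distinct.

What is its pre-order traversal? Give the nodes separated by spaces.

The last element of post-order is the root; it splits in-order into left and right subtrees.
Root W: left subtree has 3 nodes {Q, F, T}, right has 5 {P, Y, M, L, X}.
  Root Q: left subtree has 0 nodes { }, right has 2 {F, T}.
    Root F: left subtree has 0 nodes { }, right has 1 {T}.
  Root P: left subtree has 0 nodes { }, right has 4 {Y, M, L, X}.
    Root M: left subtree has 1 node {Y}, right has 2 {L, X}.
      Root L: left subtree has 0 nodes { }, right has 1 {X}.

W Q F T P M Y L X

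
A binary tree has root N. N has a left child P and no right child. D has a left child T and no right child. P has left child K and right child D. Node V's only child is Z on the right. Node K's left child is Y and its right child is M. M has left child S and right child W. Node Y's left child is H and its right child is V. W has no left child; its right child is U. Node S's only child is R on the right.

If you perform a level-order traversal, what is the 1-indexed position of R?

Level-order visits nodes level by level from the root, left to right within each level.
Level 0: N
Level 1: P
Level 2: K, D
Level 3: Y, M, T
Level 4: H, V, S, W
Level 5: Z, R, U
Full level-order sequence: N, P, K, D, Y, M, T, H, V, S, W, Z, R, U.

13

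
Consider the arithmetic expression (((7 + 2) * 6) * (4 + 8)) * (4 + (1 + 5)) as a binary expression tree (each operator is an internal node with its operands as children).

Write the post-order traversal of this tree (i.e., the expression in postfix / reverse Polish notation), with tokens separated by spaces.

Post-order on an expression tree gives postfix notation: for each operator, emit left operand, right operand, then the operator.

7 2 + 6 * 4 8 + * 4 1 5 + + *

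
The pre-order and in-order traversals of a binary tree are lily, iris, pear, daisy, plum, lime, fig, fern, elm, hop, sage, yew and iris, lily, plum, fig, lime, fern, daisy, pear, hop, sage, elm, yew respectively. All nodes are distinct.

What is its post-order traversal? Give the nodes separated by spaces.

The first element of pre-order is the root; it splits in-order into left and right subtrees.
Root lily: left subtree has 1 node {iris}, right has 10 {plum, fig, lime, fern, daisy, pear, hop, sage, elm, yew}.
  Root pear: left subtree has 5 nodes {plum, fig, lime, fern, daisy}, right has 4 {hop, sage, elm, yew}.
    Root daisy: left subtree has 4 nodes {plum, fig, lime, fern}, right has 0 { }.
      Root plum: left subtree has 0 nodes { }, right has 3 {fig, lime, fern}.
        Root lime: left subtree has 1 node {fig}, right has 1 {fern}.
    Root elm: left subtree has 2 nodes {hop, sage}, right has 1 {yew}.
      Root hop: left subtree has 0 nodes { }, right has 1 {sage}.

iris fig fern lime plum daisy sage hop yew elm pear lily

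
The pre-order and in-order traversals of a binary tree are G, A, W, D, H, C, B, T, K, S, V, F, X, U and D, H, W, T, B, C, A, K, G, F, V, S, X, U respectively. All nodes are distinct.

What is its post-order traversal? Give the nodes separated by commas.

The first element of pre-order is the root; it splits in-order into left and right subtrees.
Root G: left subtree has 8 nodes {D, H, W, T, B, C, A, K}, right has 5 {F, V, S, X, U}.
  Root A: left subtree has 6 nodes {D, H, W, T, B, C}, right has 1 {K}.
    Root W: left subtree has 2 nodes {D, H}, right has 3 {T, B, C}.
      Root D: left subtree has 0 nodes { }, right has 1 {H}.
      Root C: left subtree has 2 nodes {T, B}, right has 0 { }.
        Root B: left subtree has 1 node {T}, right has 0 { }.
  Root S: left subtree has 2 nodes {F, V}, right has 2 {X, U}.
    Root V: left subtree has 1 node {F}, right has 0 { }.
    Root X: left subtree has 0 nodes { }, right has 1 {U}.

H, D, T, B, C, W, K, A, F, V, U, X, S, G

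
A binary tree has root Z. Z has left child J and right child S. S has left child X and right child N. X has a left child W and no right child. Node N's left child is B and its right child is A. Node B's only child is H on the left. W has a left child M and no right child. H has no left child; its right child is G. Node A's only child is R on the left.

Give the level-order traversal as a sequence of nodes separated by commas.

Z, J, S, X, N, W, B, A, M, H, R, G

Level-order visits nodes level by level from the root, left to right within each level.
Level 0: Z
Level 1: J, S
Level 2: X, N
Level 3: W, B, A
Level 4: M, H, R
Level 5: G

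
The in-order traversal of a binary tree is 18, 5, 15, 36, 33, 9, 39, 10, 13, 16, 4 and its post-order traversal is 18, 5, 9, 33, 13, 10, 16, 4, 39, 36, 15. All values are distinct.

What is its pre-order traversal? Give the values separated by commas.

The last element of post-order is the root; it splits in-order into left and right subtrees.
Root 15: left subtree has 2 nodes {18, 5}, right has 8 {36, 33, 9, 39, 10, 13, 16, 4}.
  Root 5: left subtree has 1 node {18}, right has 0 { }.
  Root 36: left subtree has 0 nodes { }, right has 7 {33, 9, 39, 10, 13, 16, 4}.
    Root 39: left subtree has 2 nodes {33, 9}, right has 4 {10, 13, 16, 4}.
      Root 33: left subtree has 0 nodes { }, right has 1 {9}.
      Root 4: left subtree has 3 nodes {10, 13, 16}, right has 0 { }.
        Root 16: left subtree has 2 nodes {10, 13}, right has 0 { }.
          Root 10: left subtree has 0 nodes { }, right has 1 {13}.

15, 5, 18, 36, 39, 33, 9, 4, 16, 10, 13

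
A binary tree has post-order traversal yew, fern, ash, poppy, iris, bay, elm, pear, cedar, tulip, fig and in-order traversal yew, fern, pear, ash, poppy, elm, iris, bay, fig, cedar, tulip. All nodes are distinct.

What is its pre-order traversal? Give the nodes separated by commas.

fig, pear, fern, yew, elm, poppy, ash, bay, iris, tulip, cedar

The last element of post-order is the root; it splits in-order into left and right subtrees.
Root fig: left subtree has 8 nodes {yew, fern, pear, ash, poppy, elm, iris, bay}, right has 2 {cedar, tulip}.
  Root pear: left subtree has 2 nodes {yew, fern}, right has 5 {ash, poppy, elm, iris, bay}.
    Root fern: left subtree has 1 node {yew}, right has 0 { }.
    Root elm: left subtree has 2 nodes {ash, poppy}, right has 2 {iris, bay}.
      Root poppy: left subtree has 1 node {ash}, right has 0 { }.
      Root bay: left subtree has 1 node {iris}, right has 0 { }.
  Root tulip: left subtree has 1 node {cedar}, right has 0 { }.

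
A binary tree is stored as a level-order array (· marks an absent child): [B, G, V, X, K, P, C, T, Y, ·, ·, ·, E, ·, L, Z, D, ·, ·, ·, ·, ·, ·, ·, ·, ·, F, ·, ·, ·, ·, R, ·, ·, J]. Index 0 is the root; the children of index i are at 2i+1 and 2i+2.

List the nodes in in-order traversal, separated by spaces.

R Z T D J X Y G K B P E F V C L

In-order visits the left subtree, then the node, then the right subtree.
At B: go left to G.
  At G: go left to X.
    At X: go left to T.
      At T: go left to Z.
        At Z: go left to R.
          R is a leaf — visit R.
        Visit Z.
        At Z: no right child.
      Visit T.
      At T: go right to D.
        At D: no left child.
        Visit D.
        At D: go right to J.
          J is a leaf — visit J.
    Visit X.
    At X: go right to Y.
      Y is a leaf — visit Y.
  Visit G.
  At G: go right to K.
    K is a leaf — visit K.
Visit B.
At B: go right to V.
  At V: go left to P.
    At P: no left child.
    Visit P.
    At P: go right to E.
      At E: no left child.
      Visit E.
      At E: go right to F.
        F is a leaf — visit F.
  Visit V.
  At V: go right to C.
    At C: no left child.
    Visit C.
    At C: go right to L.
      L is a leaf — visit L.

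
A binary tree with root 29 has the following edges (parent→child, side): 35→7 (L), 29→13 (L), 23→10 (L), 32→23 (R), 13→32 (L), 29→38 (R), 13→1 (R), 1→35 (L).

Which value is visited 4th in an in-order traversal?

13

In-order visits the left subtree, then the node, then the right subtree.
At 29: go left to 13.
  At 13: go left to 32.
    At 32: no left child.
    Visit 32.
    At 32: go right to 23.
      At 23: go left to 10.
        10 is a leaf — visit 10.
      Visit 23.
      At 23: no right child.
  Visit 13.
  At 13: go right to 1.
    At 1: go left to 35.
      At 35: go left to 7.
        7 is a leaf — visit 7.
      Visit 35.
      At 35: no right child.
    Visit 1.
    At 1: no right child.
Visit 29.
At 29: go right to 38.
  38 is a leaf — visit 38.
Full in-order sequence: 32, 10, 23, 13, 7, 35, 1, 29, 38.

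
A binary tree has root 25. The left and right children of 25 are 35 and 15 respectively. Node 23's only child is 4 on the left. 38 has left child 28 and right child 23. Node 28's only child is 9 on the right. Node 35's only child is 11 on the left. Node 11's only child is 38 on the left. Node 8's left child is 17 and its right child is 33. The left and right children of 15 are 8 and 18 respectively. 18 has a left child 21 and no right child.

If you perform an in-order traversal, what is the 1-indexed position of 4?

In-order visits the left subtree, then the node, then the right subtree.
At 25: go left to 35.
  At 35: go left to 11.
    At 11: go left to 38.
      At 38: go left to 28.
        At 28: no left child.
        Visit 28.
        At 28: go right to 9.
          9 is a leaf — visit 9.
      Visit 38.
      At 38: go right to 23.
        At 23: go left to 4.
          4 is a leaf — visit 4.
        Visit 23.
        At 23: no right child.
    Visit 11.
    At 11: no right child.
  Visit 35.
  At 35: no right child.
Visit 25.
At 25: go right to 15.
  At 15: go left to 8.
    At 8: go left to 17.
      17 is a leaf — visit 17.
    Visit 8.
    At 8: go right to 33.
      33 is a leaf — visit 33.
  Visit 15.
  At 15: go right to 18.
    At 18: go left to 21.
      21 is a leaf — visit 21.
    Visit 18.
    At 18: no right child.
Full in-order sequence: 28, 9, 38, 4, 23, 11, 35, 25, 17, 8, 33, 15, 21, 18.

4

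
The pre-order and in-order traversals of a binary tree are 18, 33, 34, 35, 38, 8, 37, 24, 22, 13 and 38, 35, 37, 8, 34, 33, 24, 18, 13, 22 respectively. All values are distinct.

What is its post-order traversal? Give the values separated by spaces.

The first element of pre-order is the root; it splits in-order into left and right subtrees.
Root 18: left subtree has 7 nodes {38, 35, 37, 8, 34, 33, 24}, right has 2 {13, 22}.
  Root 33: left subtree has 5 nodes {38, 35, 37, 8, 34}, right has 1 {24}.
    Root 34: left subtree has 4 nodes {38, 35, 37, 8}, right has 0 { }.
      Root 35: left subtree has 1 node {38}, right has 2 {37, 8}.
        Root 8: left subtree has 1 node {37}, right has 0 { }.
  Root 22: left subtree has 1 node {13}, right has 0 { }.

38 37 8 35 34 24 33 13 22 18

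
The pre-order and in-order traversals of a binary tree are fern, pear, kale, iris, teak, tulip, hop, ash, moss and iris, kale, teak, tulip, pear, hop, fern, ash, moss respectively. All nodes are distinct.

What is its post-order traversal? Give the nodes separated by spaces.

The first element of pre-order is the root; it splits in-order into left and right subtrees.
Root fern: left subtree has 6 nodes {iris, kale, teak, tulip, pear, hop}, right has 2 {ash, moss}.
  Root pear: left subtree has 4 nodes {iris, kale, teak, tulip}, right has 1 {hop}.
    Root kale: left subtree has 1 node {iris}, right has 2 {teak, tulip}.
      Root teak: left subtree has 0 nodes { }, right has 1 {tulip}.
  Root ash: left subtree has 0 nodes { }, right has 1 {moss}.

iris tulip teak kale hop pear moss ash fern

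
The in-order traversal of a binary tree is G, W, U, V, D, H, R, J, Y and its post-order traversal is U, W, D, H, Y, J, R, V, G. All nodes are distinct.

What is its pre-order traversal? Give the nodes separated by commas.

The last element of post-order is the root; it splits in-order into left and right subtrees.
Root G: left subtree has 0 nodes { }, right has 8 {W, U, V, D, H, R, J, Y}.
  Root V: left subtree has 2 nodes {W, U}, right has 5 {D, H, R, J, Y}.
    Root W: left subtree has 0 nodes { }, right has 1 {U}.
    Root R: left subtree has 2 nodes {D, H}, right has 2 {J, Y}.
      Root H: left subtree has 1 node {D}, right has 0 { }.
      Root J: left subtree has 0 nodes { }, right has 1 {Y}.

G, V, W, U, R, H, D, J, Y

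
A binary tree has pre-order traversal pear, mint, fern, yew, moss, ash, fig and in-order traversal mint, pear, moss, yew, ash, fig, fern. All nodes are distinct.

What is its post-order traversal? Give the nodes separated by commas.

mint, moss, fig, ash, yew, fern, pear

The first element of pre-order is the root; it splits in-order into left and right subtrees.
Root pear: left subtree has 1 node {mint}, right has 5 {moss, yew, ash, fig, fern}.
  Root fern: left subtree has 4 nodes {moss, yew, ash, fig}, right has 0 { }.
    Root yew: left subtree has 1 node {moss}, right has 2 {ash, fig}.
      Root ash: left subtree has 0 nodes { }, right has 1 {fig}.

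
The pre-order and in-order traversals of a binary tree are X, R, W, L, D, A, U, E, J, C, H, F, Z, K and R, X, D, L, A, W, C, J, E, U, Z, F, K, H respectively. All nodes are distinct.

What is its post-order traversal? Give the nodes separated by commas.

R, D, A, L, C, J, E, Z, K, F, H, U, W, X

The first element of pre-order is the root; it splits in-order into left and right subtrees.
Root X: left subtree has 1 node {R}, right has 12 {D, L, A, W, C, J, E, U, Z, F, K, H}.
  Root W: left subtree has 3 nodes {D, L, A}, right has 8 {C, J, E, U, Z, F, K, H}.
    Root L: left subtree has 1 node {D}, right has 1 {A}.
    Root U: left subtree has 3 nodes {C, J, E}, right has 4 {Z, F, K, H}.
      Root E: left subtree has 2 nodes {C, J}, right has 0 { }.
        Root J: left subtree has 1 node {C}, right has 0 { }.
      Root H: left subtree has 3 nodes {Z, F, K}, right has 0 { }.
        Root F: left subtree has 1 node {Z}, right has 1 {K}.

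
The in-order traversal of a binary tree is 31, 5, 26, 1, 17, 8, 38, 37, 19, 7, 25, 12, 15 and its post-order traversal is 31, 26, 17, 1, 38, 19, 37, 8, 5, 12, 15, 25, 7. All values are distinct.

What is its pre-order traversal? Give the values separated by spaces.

7 5 31 8 1 26 17 37 38 19 25 15 12

The last element of post-order is the root; it splits in-order into left and right subtrees.
Root 7: left subtree has 9 nodes {31, 5, 26, 1, 17, 8, 38, 37, 19}, right has 3 {25, 12, 15}.
  Root 5: left subtree has 1 node {31}, right has 7 {26, 1, 17, 8, 38, 37, 19}.
    Root 8: left subtree has 3 nodes {26, 1, 17}, right has 3 {38, 37, 19}.
      Root 1: left subtree has 1 node {26}, right has 1 {17}.
      Root 37: left subtree has 1 node {38}, right has 1 {19}.
  Root 25: left subtree has 0 nodes { }, right has 2 {12, 15}.
    Root 15: left subtree has 1 node {12}, right has 0 { }.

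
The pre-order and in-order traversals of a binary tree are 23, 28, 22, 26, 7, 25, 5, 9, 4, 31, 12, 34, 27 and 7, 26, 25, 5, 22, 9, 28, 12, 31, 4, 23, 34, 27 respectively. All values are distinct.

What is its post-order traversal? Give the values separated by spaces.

The first element of pre-order is the root; it splits in-order into left and right subtrees.
Root 23: left subtree has 10 nodes {7, 26, 25, 5, 22, 9, 28, 12, 31, 4}, right has 2 {34, 27}.
  Root 28: left subtree has 6 nodes {7, 26, 25, 5, 22, 9}, right has 3 {12, 31, 4}.
    Root 22: left subtree has 4 nodes {7, 26, 25, 5}, right has 1 {9}.
      Root 26: left subtree has 1 node {7}, right has 2 {25, 5}.
        Root 25: left subtree has 0 nodes { }, right has 1 {5}.
    Root 4: left subtree has 2 nodes {12, 31}, right has 0 { }.
      Root 31: left subtree has 1 node {12}, right has 0 { }.
  Root 34: left subtree has 0 nodes { }, right has 1 {27}.

7 5 25 26 9 22 12 31 4 28 27 34 23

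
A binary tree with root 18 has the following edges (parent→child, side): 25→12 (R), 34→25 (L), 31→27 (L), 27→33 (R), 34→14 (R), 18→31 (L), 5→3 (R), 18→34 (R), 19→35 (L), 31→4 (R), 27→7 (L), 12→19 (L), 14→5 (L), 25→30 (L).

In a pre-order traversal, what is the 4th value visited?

Pre-order visits the node, then its left subtree, then its right subtree.
Visit 18.
At 18: go left to 31.
  Visit 31.
  At 31: go left to 27.
    Visit 27.
    At 27: go left to 7.
      7 is a leaf — visit 7.
    At 27: go right to 33.
      33 is a leaf — visit 33.
  At 31: go right to 4.
    4 is a leaf — visit 4.
At 18: go right to 34.
  Visit 34.
  At 34: go left to 25.
    Visit 25.
    At 25: go left to 30.
      30 is a leaf — visit 30.
    At 25: go right to 12.
      Visit 12.
      At 12: go left to 19.
        Visit 19.
        At 19: go left to 35.
          35 is a leaf — visit 35.
        At 19: no right child.
      At 12: no right child.
  At 34: go right to 14.
    Visit 14.
    At 14: go left to 5.
      Visit 5.
      At 5: no left child.
      At 5: go right to 3.
        3 is a leaf — visit 3.
    At 14: no right child.
Full pre-order sequence: 18, 31, 27, 7, 33, 4, 34, 25, 30, 12, 19, 35, 14, 5, 3.

7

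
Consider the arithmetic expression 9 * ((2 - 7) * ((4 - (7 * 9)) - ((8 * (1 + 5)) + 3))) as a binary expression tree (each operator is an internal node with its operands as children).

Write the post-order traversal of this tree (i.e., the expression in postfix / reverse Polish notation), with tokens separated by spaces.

9 2 7 - 4 7 9 * - 8 1 5 + * 3 + - * *

Post-order on an expression tree gives postfix notation: for each operator, emit left operand, right operand, then the operator.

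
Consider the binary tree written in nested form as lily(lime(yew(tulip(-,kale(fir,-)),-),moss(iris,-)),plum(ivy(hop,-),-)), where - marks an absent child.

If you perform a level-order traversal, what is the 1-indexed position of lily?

Level-order visits nodes level by level from the root, left to right within each level.
Level 0: lily
Level 1: lime, plum
Level 2: yew, moss, ivy
Level 3: tulip, iris, hop
Level 4: kale
Level 5: fir
Full level-order sequence: lily, lime, plum, yew, moss, ivy, tulip, iris, hop, kale, fir.

1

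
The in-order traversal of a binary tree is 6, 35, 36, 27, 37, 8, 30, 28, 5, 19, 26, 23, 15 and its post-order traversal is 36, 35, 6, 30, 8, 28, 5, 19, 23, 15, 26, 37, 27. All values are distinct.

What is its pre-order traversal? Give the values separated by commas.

27, 6, 35, 36, 37, 26, 19, 5, 28, 8, 30, 15, 23

The last element of post-order is the root; it splits in-order into left and right subtrees.
Root 27: left subtree has 3 nodes {6, 35, 36}, right has 9 {37, 8, 30, 28, 5, 19, 26, 23, 15}.
  Root 6: left subtree has 0 nodes { }, right has 2 {35, 36}.
    Root 35: left subtree has 0 nodes { }, right has 1 {36}.
  Root 37: left subtree has 0 nodes { }, right has 8 {8, 30, 28, 5, 19, 26, 23, 15}.
    Root 26: left subtree has 5 nodes {8, 30, 28, 5, 19}, right has 2 {23, 15}.
      Root 19: left subtree has 4 nodes {8, 30, 28, 5}, right has 0 { }.
        Root 5: left subtree has 3 nodes {8, 30, 28}, right has 0 { }.
          Root 28: left subtree has 2 nodes {8, 30}, right has 0 { }.
            Root 8: left subtree has 0 nodes { }, right has 1 {30}.
      Root 15: left subtree has 1 node {23}, right has 0 { }.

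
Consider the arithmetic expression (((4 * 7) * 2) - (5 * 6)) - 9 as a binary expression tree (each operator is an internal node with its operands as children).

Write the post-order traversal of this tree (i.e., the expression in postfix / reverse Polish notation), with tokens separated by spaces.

Post-order on an expression tree gives postfix notation: for each operator, emit left operand, right operand, then the operator.

4 7 * 2 * 5 6 * - 9 -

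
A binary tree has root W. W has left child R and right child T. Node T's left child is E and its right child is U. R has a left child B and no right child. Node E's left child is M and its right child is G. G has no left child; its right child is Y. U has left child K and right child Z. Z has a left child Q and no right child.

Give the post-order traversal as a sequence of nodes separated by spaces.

Post-order visits the left subtree, then the right subtree, then the node.
At W: go left to R.
  At R: go left to B.
    B is a leaf — visit B.
  At R: no right child.
  Visit R.
At W: go right to T.
  At T: go left to E.
    At E: go left to M.
      M is a leaf — visit M.
    At E: go right to G.
      At G: no left child.
      At G: go right to Y.
        Y is a leaf — visit Y.
      Visit G.
    Visit E.
  At T: go right to U.
    At U: go left to K.
      K is a leaf — visit K.
    At U: go right to Z.
      At Z: go left to Q.
        Q is a leaf — visit Q.
      At Z: no right child.
      Visit Z.
    Visit U.
  Visit T.
Visit W.

B R M Y G E K Q Z U T W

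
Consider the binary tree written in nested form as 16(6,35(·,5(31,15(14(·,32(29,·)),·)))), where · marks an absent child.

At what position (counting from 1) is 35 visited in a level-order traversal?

Level-order visits nodes level by level from the root, left to right within each level.
Level 0: 16
Level 1: 6, 35
Level 2: 5
Level 3: 31, 15
Level 4: 14
Level 5: 32
Level 6: 29
Full level-order sequence: 16, 6, 35, 5, 31, 15, 14, 32, 29.

3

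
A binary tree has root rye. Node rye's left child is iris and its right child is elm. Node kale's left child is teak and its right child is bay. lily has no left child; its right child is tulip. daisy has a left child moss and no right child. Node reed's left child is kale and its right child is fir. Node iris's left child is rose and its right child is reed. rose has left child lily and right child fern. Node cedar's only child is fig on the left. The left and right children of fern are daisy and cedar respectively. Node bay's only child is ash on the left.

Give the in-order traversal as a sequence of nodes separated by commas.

lily, tulip, rose, moss, daisy, fern, fig, cedar, iris, teak, kale, ash, bay, reed, fir, rye, elm

In-order visits the left subtree, then the node, then the right subtree.
At rye: go left to iris.
  At iris: go left to rose.
    At rose: go left to lily.
      At lily: no left child.
      Visit lily.
      At lily: go right to tulip.
        tulip is a leaf — visit tulip.
    Visit rose.
    At rose: go right to fern.
      At fern: go left to daisy.
        At daisy: go left to moss.
          moss is a leaf — visit moss.
        Visit daisy.
        At daisy: no right child.
      Visit fern.
      At fern: go right to cedar.
        At cedar: go left to fig.
          fig is a leaf — visit fig.
        Visit cedar.
        At cedar: no right child.
  Visit iris.
  At iris: go right to reed.
    At reed: go left to kale.
      At kale: go left to teak.
        teak is a leaf — visit teak.
      Visit kale.
      At kale: go right to bay.
        At bay: go left to ash.
          ash is a leaf — visit ash.
        Visit bay.
        At bay: no right child.
    Visit reed.
    At reed: go right to fir.
      fir is a leaf — visit fir.
Visit rye.
At rye: go right to elm.
  elm is a leaf — visit elm.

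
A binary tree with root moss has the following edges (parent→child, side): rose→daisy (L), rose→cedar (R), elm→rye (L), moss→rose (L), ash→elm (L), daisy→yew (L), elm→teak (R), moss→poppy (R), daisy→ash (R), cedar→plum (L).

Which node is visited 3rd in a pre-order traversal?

Pre-order visits the node, then its left subtree, then its right subtree.
Visit moss.
At moss: go left to rose.
  Visit rose.
  At rose: go left to daisy.
    Visit daisy.
    At daisy: go left to yew.
      yew is a leaf — visit yew.
    At daisy: go right to ash.
      Visit ash.
      At ash: go left to elm.
        Visit elm.
        At elm: go left to rye.
          rye is a leaf — visit rye.
        At elm: go right to teak.
          teak is a leaf — visit teak.
      At ash: no right child.
  At rose: go right to cedar.
    Visit cedar.
    At cedar: go left to plum.
      plum is a leaf — visit plum.
    At cedar: no right child.
At moss: go right to poppy.
  poppy is a leaf — visit poppy.
Full pre-order sequence: moss, rose, daisy, yew, ash, elm, rye, teak, cedar, plum, poppy.

daisy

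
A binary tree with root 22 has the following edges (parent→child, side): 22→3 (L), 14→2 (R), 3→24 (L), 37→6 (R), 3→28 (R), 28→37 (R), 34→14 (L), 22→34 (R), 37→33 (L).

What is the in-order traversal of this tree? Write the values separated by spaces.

In-order visits the left subtree, then the node, then the right subtree.
At 22: go left to 3.
  At 3: go left to 24.
    24 is a leaf — visit 24.
  Visit 3.
  At 3: go right to 28.
    At 28: no left child.
    Visit 28.
    At 28: go right to 37.
      At 37: go left to 33.
        33 is a leaf — visit 33.
      Visit 37.
      At 37: go right to 6.
        6 is a leaf — visit 6.
Visit 22.
At 22: go right to 34.
  At 34: go left to 14.
    At 14: no left child.
    Visit 14.
    At 14: go right to 2.
      2 is a leaf — visit 2.
  Visit 34.
  At 34: no right child.

24 3 28 33 37 6 22 14 2 34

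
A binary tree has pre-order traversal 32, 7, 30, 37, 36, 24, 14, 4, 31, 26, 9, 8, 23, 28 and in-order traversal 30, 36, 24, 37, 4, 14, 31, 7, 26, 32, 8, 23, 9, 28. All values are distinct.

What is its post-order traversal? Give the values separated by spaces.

The first element of pre-order is the root; it splits in-order into left and right subtrees.
Root 32: left subtree has 9 nodes {30, 36, 24, 37, 4, 14, 31, 7, 26}, right has 4 {8, 23, 9, 28}.
  Root 7: left subtree has 7 nodes {30, 36, 24, 37, 4, 14, 31}, right has 1 {26}.
    Root 30: left subtree has 0 nodes { }, right has 6 {36, 24, 37, 4, 14, 31}.
      Root 37: left subtree has 2 nodes {36, 24}, right has 3 {4, 14, 31}.
        Root 36: left subtree has 0 nodes { }, right has 1 {24}.
        Root 14: left subtree has 1 node {4}, right has 1 {31}.
  Root 9: left subtree has 2 nodes {8, 23}, right has 1 {28}.
    Root 8: left subtree has 0 nodes { }, right has 1 {23}.

24 36 4 31 14 37 30 26 7 23 8 28 9 32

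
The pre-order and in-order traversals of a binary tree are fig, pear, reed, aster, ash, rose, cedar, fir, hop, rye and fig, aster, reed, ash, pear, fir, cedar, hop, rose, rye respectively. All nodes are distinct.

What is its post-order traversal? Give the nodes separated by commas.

aster, ash, reed, fir, hop, cedar, rye, rose, pear, fig

The first element of pre-order is the root; it splits in-order into left and right subtrees.
Root fig: left subtree has 0 nodes { }, right has 9 {aster, reed, ash, pear, fir, cedar, hop, rose, rye}.
  Root pear: left subtree has 3 nodes {aster, reed, ash}, right has 5 {fir, cedar, hop, rose, rye}.
    Root reed: left subtree has 1 node {aster}, right has 1 {ash}.
    Root rose: left subtree has 3 nodes {fir, cedar, hop}, right has 1 {rye}.
      Root cedar: left subtree has 1 node {fir}, right has 1 {hop}.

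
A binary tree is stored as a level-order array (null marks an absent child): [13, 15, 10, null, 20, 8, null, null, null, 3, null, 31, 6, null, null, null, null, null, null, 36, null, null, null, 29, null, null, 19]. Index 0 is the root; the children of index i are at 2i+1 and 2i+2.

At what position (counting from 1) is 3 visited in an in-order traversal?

In-order visits the left subtree, then the node, then the right subtree.
At 13: go left to 15.
  At 15: no left child.
  Visit 15.
  At 15: go right to 20.
    At 20: go left to 3.
      At 3: go left to 36.
        36 is a leaf — visit 36.
      Visit 3.
      At 3: no right child.
    Visit 20.
    At 20: no right child.
Visit 13.
At 13: go right to 10.
  At 10: go left to 8.
    At 8: go left to 31.
      At 31: go left to 29.
        29 is a leaf — visit 29.
      Visit 31.
      At 31: no right child.
    Visit 8.
    At 8: go right to 6.
      At 6: no left child.
      Visit 6.
      At 6: go right to 19.
        19 is a leaf — visit 19.
  Visit 10.
  At 10: no right child.
Full in-order sequence: 15, 36, 3, 20, 13, 29, 31, 8, 6, 19, 10.

3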